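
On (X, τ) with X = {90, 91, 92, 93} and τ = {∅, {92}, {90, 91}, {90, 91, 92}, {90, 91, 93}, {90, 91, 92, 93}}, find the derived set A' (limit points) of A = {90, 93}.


A' = {91, 93}

For each x ∈ X, list the open sets U ∈ τ with x ∈ U, then check whether U ∩ (A ∖ {x}) ≠ ∅ for every such U.
  x = 90: open {90, 91} ∋ x has {90, 91} ∩ (A ∖ {90}) = ∅, so x is NOT a limit point.
  x = 91: opens ∋ x are {90, 91}, {90, 91, 92}, {90, 91, 93}, {90, 91, 92, 93}; each meets A ∖ {91}, so x IS a limit point.
  x = 92: open {92} ∋ x has {92} ∩ (A ∖ {92}) = ∅, so x is NOT a limit point.
  x = 93: opens ∋ x are {90, 91, 93}, {90, 91, 92, 93}; each meets A ∖ {93}, so x IS a limit point.
Collecting: A' = {91, 93}.


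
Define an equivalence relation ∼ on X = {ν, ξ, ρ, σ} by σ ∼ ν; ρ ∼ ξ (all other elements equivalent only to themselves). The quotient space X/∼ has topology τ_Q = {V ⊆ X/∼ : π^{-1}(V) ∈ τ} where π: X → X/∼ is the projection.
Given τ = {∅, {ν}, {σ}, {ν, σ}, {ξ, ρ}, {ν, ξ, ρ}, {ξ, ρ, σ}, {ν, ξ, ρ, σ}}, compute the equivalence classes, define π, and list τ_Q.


X/∼ = {[ν=σ], [ξ=ρ]}; |τ_Q| = 4.

Equivalence classes: [ν=σ], [ξ=ρ].
Quotient map π: X → X/∼ sends ν ↦ [ν=σ], ξ ↦ [ξ=ρ], ρ ↦ [ξ=ρ], σ ↦ [ν=σ].
For each subset V ⊆ X/∼, compute π^{-1}(V) ⊆ X and check whether π^{-1}(V) ∈ τ. V is open in τ_Q iff π^{-1}(V) ∈ τ.
  V = {}: π^{-1}(V) = ∅ ∈ τ ✓.
  V = {[ν=σ]}: π^{-1}(V) = {ν, σ} ∈ τ ✓.
  V = {[ξ=ρ]}: π^{-1}(V) = {ξ, ρ} ∈ τ ✓.
  V = {[ν=σ], [ξ=ρ]}: π^{-1}(V) = {ν, ξ, ρ, σ} ∈ τ ✓.
Open sets in the quotient: τ_Q = {{}, {[ν=σ]}, {[ξ=ρ]}, {[ν=σ], [ξ=ρ]}} (4 elements).


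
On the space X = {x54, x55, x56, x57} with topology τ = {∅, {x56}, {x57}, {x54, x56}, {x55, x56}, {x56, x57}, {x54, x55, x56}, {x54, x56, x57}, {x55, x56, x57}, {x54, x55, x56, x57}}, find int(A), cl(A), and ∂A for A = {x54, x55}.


int(A) = ∅, cl(A) = {x54, x55}, ∂A = {x54, x55}.

Closed sets in (X, τ) are complements of opens:
  closed(X, τ) = {∅, {x54}, {x55}, {x57}, {x54, x55}, {x54, x57}, {x55, x57}, {x54, x55, x56}, {x54, x55, x57}, {x54, x55, x56, x57}}.
int(A) = ⋃ {U ∈ τ : U ⊆ A}. Opens contained in A: ∅.
Taking the union of these: int(A) = ∅.
cl(A) = ⋂ {C closed : A ⊆ C}. Closed sets containing A: {x54, x55}, {x54, x55, x56}, {x54, x55, x57}, {x54, x55, x56, x57}.
Intersecting these: cl(A) = {x54, x55}.
∂A = cl(A) ∖ int(A) = {x54, x55} ∖ ∅ = {x54, x55}.


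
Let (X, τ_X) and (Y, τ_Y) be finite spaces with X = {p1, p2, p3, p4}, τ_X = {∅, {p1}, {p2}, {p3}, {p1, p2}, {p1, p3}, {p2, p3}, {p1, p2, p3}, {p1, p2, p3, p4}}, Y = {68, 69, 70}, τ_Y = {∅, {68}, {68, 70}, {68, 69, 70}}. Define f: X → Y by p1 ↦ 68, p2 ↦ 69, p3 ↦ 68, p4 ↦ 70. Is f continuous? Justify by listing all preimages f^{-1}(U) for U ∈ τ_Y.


f is NOT continuous.

Compute f^{-1}(U) for each U ∈ τ_Y:
  U = ∅: f^{-1}(U) = ∅ ∈ τ_X ✓.
  U = {68}: f^{-1}(U) = {p1, p3} ∈ τ_X ✓.
  U = {68, 70}: f^{-1}(U) = {p1, p3, p4} ∉ τ_X ✗.
  U = {68, 69, 70}: f^{-1}(U) = {p1, p2, p3, p4} ∈ τ_X ✓.
Found U = {68, 70} with f^{-1}(U) = {p1, p3, p4} not in τ_X. Therefore f is NOT continuous.


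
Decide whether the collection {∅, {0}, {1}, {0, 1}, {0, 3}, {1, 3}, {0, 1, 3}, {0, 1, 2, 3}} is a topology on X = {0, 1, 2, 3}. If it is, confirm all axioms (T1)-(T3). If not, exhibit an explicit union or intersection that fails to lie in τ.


τ is NOT a topology on X.

Axiom (T1): ∅ ∈ τ? Yes; X ∈ τ? Yes.
Axiom (T2/T3): check pairwise unions and intersections of members of τ.
Counterexample for (T3): {0, 3} ∩ {1, 3} = {3} ∉ τ. Therefore τ is NOT a topology.


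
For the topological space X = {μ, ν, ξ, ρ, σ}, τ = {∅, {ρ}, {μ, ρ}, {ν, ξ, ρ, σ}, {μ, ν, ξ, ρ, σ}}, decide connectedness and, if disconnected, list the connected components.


(X, τ) is connected.

Find clopen sets (U ∈ τ with X ∖ U ∈ τ):
  U = ∅, X ∖ U = {μ, ν, ξ, ρ, σ} — both open, so U is clopen.
  U = {μ, ν, ξ, ρ, σ}, X ∖ U = ∅ — both open, so U is clopen.
Only trivial clopens (∅ and X) exist, so (X, τ) is connected.
Compute connected components by grouping points that agree on all clopens:
  component: {μ, ν, ξ, ρ, σ}


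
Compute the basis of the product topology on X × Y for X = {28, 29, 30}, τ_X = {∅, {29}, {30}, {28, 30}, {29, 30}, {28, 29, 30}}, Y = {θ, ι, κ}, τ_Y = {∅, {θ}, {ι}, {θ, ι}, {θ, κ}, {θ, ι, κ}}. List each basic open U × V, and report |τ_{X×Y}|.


Basis B = {∅ × ∅, {29} × {θ}, {29} × {ι}, {30} × {θ}, {30} × {ι}, {28, 30} × {θ}, {28, 30} × {ι}, {29} × {θ, ι}, {29} × {θ, κ}, {29, 30} × {θ}, {29, 30} × {ι}, {30} × {θ, ι}, {30} × {θ, κ}, {28, 29, 30} × {θ}, {28, 29, 30} × {ι}, {29} × {θ, ι, κ}, {30} × {θ, ι, κ}, {28, 30} × {θ, ι}, {28, 30} × {θ, κ}, {29, 30} × {θ, ι}, {29, 30} × {θ, κ}, {28, 30} × {θ, ι, κ}, {28, 29, 30} × {θ, ι}, {28, 29, 30} × {θ, κ}, {29, 30} × {θ, ι, κ}, {28, 29, 30} × {θ, ι, κ}}; |τ_{X×Y}| = 108.

Enumerate products U × V with U ∈ τ_X, V ∈ τ_Y (deduplicated):
  ∅ × ∅ = {} (∅)
  {29} × {θ} = {(29,θ)}
  {29} × {ι} = {(29,ι)}
  {30} × {θ} = {(30,θ)}
  {30} × {ι} = {(30,ι)}
  {28, 30} × {θ} = {(28,θ), (30,θ)}
  {28, 30} × {ι} = {(28,ι), (30,ι)}
  {29} × {θ, ι} = {(29,θ), (29,ι)}
  {29} × {θ, κ} = {(29,θ), (29,κ)}
  {29, 30} × {θ} = {(29,θ), (30,θ)}
  {29, 30} × {ι} = {(29,ι), (30,ι)}
  {30} × {θ, ι} = {(30,θ), (30,ι)}
  {30} × {θ, κ} = {(30,θ), (30,κ)}
  {28, 29, 30} × {θ} = {(28,θ), (29,θ), (30,θ)}
  {28, 29, 30} × {ι} = {(28,ι), (29,ι), (30,ι)}
  {29} × {θ, ι, κ} = {(29,θ), (29,ι), (29,κ)}
  {30} × {θ, ι, κ} = {(30,θ), (30,ι), (30,κ)}
  {28, 30} × {θ, ι} = {(28,θ), (28,ι), (30,θ), (30,ι)}
  {28, 30} × {θ, κ} = {(28,θ), (28,κ), (30,θ), (30,κ)}
  {29, 30} × {θ, ι} = {(29,θ), (29,ι), (30,θ), (30,ι)}
  {29, 30} × {θ, κ} = {(29,θ), (29,κ), (30,θ), (30,κ)}
  {28, 30} × {θ, ι, κ} = {(28,θ), (28,ι), (28,κ), (30,θ), (30,ι), (30,κ)}
  {28, 29, 30} × {θ, ι} = {(28,θ), (28,ι), (29,θ), (29,ι), (30,θ), (30,ι)}
  {28, 29, 30} × {θ, κ} = {(28,θ), (28,κ), (29,θ), (29,κ), (30,θ), (30,κ)}
  {29, 30} × {θ, ι, κ} = {(29,θ), (29,ι), (29,κ), (30,θ), (30,ι), (30,κ)}
  {28, 29, 30} × {θ, ι, κ} = {(28,θ), (28,ι), (28,κ), (29,θ), (29,ι), (29,κ), (30,θ), (30,ι), (30,κ)}
These 26 distinct sets form the basis B.
Close under arbitrary unions to get τ_{X×Y}; counting gives |τ_{X×Y}| = 108.


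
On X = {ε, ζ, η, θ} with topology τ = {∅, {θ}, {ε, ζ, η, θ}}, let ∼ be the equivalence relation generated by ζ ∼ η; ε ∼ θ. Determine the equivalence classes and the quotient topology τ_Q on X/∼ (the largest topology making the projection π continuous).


X/∼ = {[ε=θ], [ζ=η]}; |τ_Q| = 2.

Equivalence classes: [ε=θ], [ζ=η].
Quotient map π: X → X/∼ sends ε ↦ [ε=θ], ζ ↦ [ζ=η], η ↦ [ζ=η], θ ↦ [ε=θ].
For each subset V ⊆ X/∼, compute π^{-1}(V) ⊆ X and check whether π^{-1}(V) ∈ τ. V is open in τ_Q iff π^{-1}(V) ∈ τ.
  V = {}: π^{-1}(V) = ∅ ∈ τ ✓.
  V = {[ε=θ]}: π^{-1}(V) = {ε, θ} ∉ τ ✗.
  V = {[ζ=η]}: π^{-1}(V) = {ζ, η} ∉ τ ✗.
  V = {[ε=θ], [ζ=η]}: π^{-1}(V) = {ε, ζ, η, θ} ∈ τ ✓.
Open sets in the quotient: τ_Q = {{}, {[ε=θ], [ζ=η]}} (2 elements).


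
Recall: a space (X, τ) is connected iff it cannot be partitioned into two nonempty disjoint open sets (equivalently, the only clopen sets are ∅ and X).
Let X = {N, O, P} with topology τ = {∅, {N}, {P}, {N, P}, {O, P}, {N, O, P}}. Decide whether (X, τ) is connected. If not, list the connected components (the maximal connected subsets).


(X, τ) is disconnected; components = [{N}, {O, P}].

Find clopen sets (U ∈ τ with X ∖ U ∈ τ):
  U = ∅, X ∖ U = {N, O, P} — both open, so U is clopen.
  U = {N}, X ∖ U = {O, P} — both open, so U is clopen.
  U = {O, P}, X ∖ U = {N} — both open, so U is clopen.
  U = {N, O, P}, X ∖ U = ∅ — both open, so U is clopen.
Nontrivial clopen(s) exist: e.g. {N}. So (X, τ) is disconnected.
Compute connected components by grouping points that agree on all clopens:
  component: {N}
  component: {O, P}


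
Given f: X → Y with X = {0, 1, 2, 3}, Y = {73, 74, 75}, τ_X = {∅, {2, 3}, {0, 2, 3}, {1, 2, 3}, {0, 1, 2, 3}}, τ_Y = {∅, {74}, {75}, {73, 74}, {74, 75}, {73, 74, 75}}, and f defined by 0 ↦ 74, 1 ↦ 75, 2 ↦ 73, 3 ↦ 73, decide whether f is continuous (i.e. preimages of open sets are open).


f is NOT continuous.

Compute f^{-1}(U) for each U ∈ τ_Y:
  U = ∅: f^{-1}(U) = ∅ ∈ τ_X ✓.
  U = {74}: f^{-1}(U) = {0} ∉ τ_X ✗.
  U = {75}: f^{-1}(U) = {1} ∉ τ_X ✗.
  U = {73, 74}: f^{-1}(U) = {0, 2, 3} ∈ τ_X ✓.
  U = {74, 75}: f^{-1}(U) = {0, 1} ∉ τ_X ✗.
  U = {73, 74, 75}: f^{-1}(U) = {0, 1, 2, 3} ∈ τ_X ✓.
Found U = {74} with f^{-1}(U) = {0} not in τ_X. Therefore f is NOT continuous.


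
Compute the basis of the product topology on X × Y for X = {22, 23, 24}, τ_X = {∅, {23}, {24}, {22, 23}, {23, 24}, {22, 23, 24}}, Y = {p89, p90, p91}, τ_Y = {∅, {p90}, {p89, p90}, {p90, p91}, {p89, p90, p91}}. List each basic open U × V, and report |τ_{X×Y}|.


Basis B = {∅ × ∅, {23} × {p90}, {24} × {p90}, {22, 23} × {p90}, {23} × {p89, p90}, {23} × {p90, p91}, {23, 24} × {p90}, {24} × {p89, p90}, {24} × {p90, p91}, {22, 23, 24} × {p90}, {23} × {p89, p90, p91}, {24} × {p89, p90, p91}, {22, 23} × {p89, p90}, {22, 23} × {p90, p91}, {23, 24} × {p89, p90}, {23, 24} × {p90, p91}, {22, 23} × {p89, p90, p91}, {22, 23, 24} × {p89, p90}, {22, 23, 24} × {p90, p91}, {23, 24} × {p89, p90, p91}, {22, 23, 24} × {p89, p90, p91}}; |τ_{X×Y}| = 70.

Enumerate products U × V with U ∈ τ_X, V ∈ τ_Y (deduplicated):
  ∅ × ∅ = {} (∅)
  {23} × {p90} = {(23,p90)}
  {24} × {p90} = {(24,p90)}
  {22, 23} × {p90} = {(22,p90), (23,p90)}
  {23} × {p89, p90} = {(23,p89), (23,p90)}
  {23} × {p90, p91} = {(23,p90), (23,p91)}
  {23, 24} × {p90} = {(23,p90), (24,p90)}
  {24} × {p89, p90} = {(24,p89), (24,p90)}
  {24} × {p90, p91} = {(24,p90), (24,p91)}
  {22, 23, 24} × {p90} = {(22,p90), (23,p90), (24,p90)}
  {23} × {p89, p90, p91} = {(23,p89), (23,p90), (23,p91)}
  {24} × {p89, p90, p91} = {(24,p89), (24,p90), (24,p91)}
  {22, 23} × {p89, p90} = {(22,p89), (22,p90), (23,p89), (23,p90)}
  {22, 23} × {p90, p91} = {(22,p90), (22,p91), (23,p90), (23,p91)}
  {23, 24} × {p89, p90} = {(23,p89), (23,p90), (24,p89), (24,p90)}
  {23, 24} × {p90, p91} = {(23,p90), (23,p91), (24,p90), (24,p91)}
  {22, 23} × {p89, p90, p91} = {(22,p89), (22,p90), (22,p91), (23,p89), (23,p90), (23,p91)}
  {22, 23, 24} × {p89, p90} = {(22,p89), (22,p90), (23,p89), (23,p90), (24,p89), (24,p90)}
  {22, 23, 24} × {p90, p91} = {(22,p90), (22,p91), (23,p90), (23,p91), (24,p90), (24,p91)}
  {23, 24} × {p89, p90, p91} = {(23,p89), (23,p90), (23,p91), (24,p89), (24,p90), (24,p91)}
  {22, 23, 24} × {p89, p90, p91} = {(22,p89), (22,p90), (22,p91), (23,p89), (23,p90), (23,p91), (24,p89), (24,p90), (24,p91)}
These 21 distinct sets form the basis B.
Close under arbitrary unions to get τ_{X×Y}; counting gives |τ_{X×Y}| = 70.


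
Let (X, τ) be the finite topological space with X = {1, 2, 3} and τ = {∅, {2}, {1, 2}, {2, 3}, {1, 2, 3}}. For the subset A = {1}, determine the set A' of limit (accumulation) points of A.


A' = ∅

For each x ∈ X, list the open sets U ∈ τ with x ∈ U, then check whether U ∩ (A ∖ {x}) ≠ ∅ for every such U.
  x = 1: open {1, 2} ∋ x has {1, 2} ∩ (A ∖ {1}) = ∅, so x is NOT a limit point.
  x = 2: open {2} ∋ x has {2} ∩ (A ∖ {2}) = ∅, so x is NOT a limit point.
  x = 3: open {2, 3} ∋ x has {2, 3} ∩ (A ∖ {3}) = ∅, so x is NOT a limit point.
Collecting: A' = ∅.


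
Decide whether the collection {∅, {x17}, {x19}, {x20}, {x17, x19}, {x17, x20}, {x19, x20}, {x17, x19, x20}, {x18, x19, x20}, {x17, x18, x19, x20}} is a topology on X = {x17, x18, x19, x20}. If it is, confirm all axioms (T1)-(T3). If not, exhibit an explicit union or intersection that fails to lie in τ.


τ IS a topology on X.

Axiom (T1): ∅ ∈ τ? Yes; X ∈ τ? Yes.
Axiom (T2/T3): check pairwise unions and intersections of members of τ.
All pairwise intersections and unions checked — each lies in τ. Therefore τ satisfies (T1), (T2), (T3): it IS a topology on X.


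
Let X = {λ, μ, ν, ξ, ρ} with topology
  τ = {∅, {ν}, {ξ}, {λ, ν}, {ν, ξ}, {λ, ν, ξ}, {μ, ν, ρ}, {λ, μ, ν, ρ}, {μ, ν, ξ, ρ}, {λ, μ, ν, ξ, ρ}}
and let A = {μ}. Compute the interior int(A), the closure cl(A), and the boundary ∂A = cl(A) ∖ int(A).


int(A) = ∅, cl(A) = {μ, ρ}, ∂A = {μ, ρ}.

Closed sets in (X, τ) are complements of opens:
  closed(X, τ) = {∅, {λ}, {ξ}, {λ, ξ}, {μ, ρ}, {λ, μ, ρ}, {μ, ξ, ρ}, {λ, μ, ν, ρ}, {λ, μ, ξ, ρ}, {λ, μ, ν, ξ, ρ}}.
int(A) = ⋃ {U ∈ τ : U ⊆ A}. Opens contained in A: ∅.
Taking the union of these: int(A) = ∅.
cl(A) = ⋂ {C closed : A ⊆ C}. Closed sets containing A: {μ, ρ}, {λ, μ, ρ}, {μ, ξ, ρ}, {λ, μ, ν, ρ}, {λ, μ, ξ, ρ}, {λ, μ, ν, ξ, ρ}.
Intersecting these: cl(A) = {μ, ρ}.
∂A = cl(A) ∖ int(A) = {μ, ρ} ∖ ∅ = {μ, ρ}.


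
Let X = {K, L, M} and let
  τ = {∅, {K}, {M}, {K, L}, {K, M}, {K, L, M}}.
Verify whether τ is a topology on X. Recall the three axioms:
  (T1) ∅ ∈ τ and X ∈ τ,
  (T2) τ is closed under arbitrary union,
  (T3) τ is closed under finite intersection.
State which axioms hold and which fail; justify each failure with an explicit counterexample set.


τ IS a topology on X.

Axiom (T1): ∅ ∈ τ? Yes; X ∈ τ? Yes.
Axiom (T2/T3): check pairwise unions and intersections of members of τ.
All pairwise intersections and unions checked — each lies in τ. Therefore τ satisfies (T1), (T2), (T3): it IS a topology on X.


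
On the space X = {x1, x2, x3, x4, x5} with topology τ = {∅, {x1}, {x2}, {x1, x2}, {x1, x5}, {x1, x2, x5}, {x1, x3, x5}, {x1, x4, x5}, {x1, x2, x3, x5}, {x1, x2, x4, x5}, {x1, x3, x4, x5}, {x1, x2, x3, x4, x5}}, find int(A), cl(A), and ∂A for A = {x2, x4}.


int(A) = {x2}, cl(A) = {x2, x4}, ∂A = {x4}.

Closed sets in (X, τ) are complements of opens:
  closed(X, τ) = {∅, {x2}, {x3}, {x4}, {x2, x3}, {x2, x4}, {x3, x4}, {x2, x3, x4}, {x3, x4, x5}, {x1, x3, x4, x5}, {x2, x3, x4, x5}, {x1, x2, x3, x4, x5}}.
int(A) = ⋃ {U ∈ τ : U ⊆ A}. Opens contained in A: ∅, {x2}.
Taking the union of these: int(A) = {x2}.
cl(A) = ⋂ {C closed : A ⊆ C}. Closed sets containing A: {x2, x4}, {x2, x3, x4}, {x2, x3, x4, x5}, {x1, x2, x3, x4, x5}.
Intersecting these: cl(A) = {x2, x4}.
∂A = cl(A) ∖ int(A) = {x2, x4} ∖ {x2} = {x4}.


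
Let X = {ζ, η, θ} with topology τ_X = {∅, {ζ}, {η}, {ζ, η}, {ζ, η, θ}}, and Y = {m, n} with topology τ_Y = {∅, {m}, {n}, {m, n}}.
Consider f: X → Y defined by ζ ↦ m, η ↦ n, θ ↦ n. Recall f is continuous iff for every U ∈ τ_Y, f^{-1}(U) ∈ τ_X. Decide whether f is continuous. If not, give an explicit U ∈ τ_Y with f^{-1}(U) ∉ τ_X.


f is NOT continuous.

Compute f^{-1}(U) for each U ∈ τ_Y:
  U = ∅: f^{-1}(U) = ∅ ∈ τ_X ✓.
  U = {m}: f^{-1}(U) = {ζ} ∈ τ_X ✓.
  U = {n}: f^{-1}(U) = {η, θ} ∉ τ_X ✗.
  U = {m, n}: f^{-1}(U) = {ζ, η, θ} ∈ τ_X ✓.
Found U = {n} with f^{-1}(U) = {η, θ} not in τ_X. Therefore f is NOT continuous.


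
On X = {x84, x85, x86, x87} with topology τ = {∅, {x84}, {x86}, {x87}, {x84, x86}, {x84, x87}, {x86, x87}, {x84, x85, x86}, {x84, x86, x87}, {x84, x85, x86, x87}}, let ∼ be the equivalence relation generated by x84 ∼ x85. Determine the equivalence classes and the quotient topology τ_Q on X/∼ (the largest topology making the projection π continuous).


X/∼ = {[x84=x85], [x86], [x87]}; |τ_Q| = 6.

Equivalence classes: [x84=x85], [x86], [x87].
Quotient map π: X → X/∼ sends x84 ↦ [x84=x85], x85 ↦ [x84=x85], x86 ↦ [x86], x87 ↦ [x87].
For each subset V ⊆ X/∼, compute π^{-1}(V) ⊆ X and check whether π^{-1}(V) ∈ τ. V is open in τ_Q iff π^{-1}(V) ∈ τ.
  V = {}: π^{-1}(V) = ∅ ∈ τ ✓.
  V = {[x84=x85]}: π^{-1}(V) = {x84, x85} ∉ τ ✗.
  V = {[x86]}: π^{-1}(V) = {x86} ∈ τ ✓.
  V = {[x84=x85], [x86]}: π^{-1}(V) = {x84, x85, x86} ∈ τ ✓.
  V = {[x87]}: π^{-1}(V) = {x87} ∈ τ ✓.
  V = {[x84=x85], [x87]}: π^{-1}(V) = {x84, x85, x87} ∉ τ ✗.
  V = {[x86], [x87]}: π^{-1}(V) = {x86, x87} ∈ τ ✓.
  V = {[x84=x85], [x86], [x87]}: π^{-1}(V) = {x84, x85, x86, x87} ∈ τ ✓.
Open sets in the quotient: τ_Q = {{}, {[x86]}, {[x84=x85], [x86]}, {[x87]}, {[x86], [x87]}, {[x84=x85], [x86], [x87]}} (6 elements).


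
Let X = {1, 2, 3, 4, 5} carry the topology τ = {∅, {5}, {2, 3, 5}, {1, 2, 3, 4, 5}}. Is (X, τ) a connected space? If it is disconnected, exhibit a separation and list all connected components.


(X, τ) is connected.

Find clopen sets (U ∈ τ with X ∖ U ∈ τ):
  U = ∅, X ∖ U = {1, 2, 3, 4, 5} — both open, so U is clopen.
  U = {1, 2, 3, 4, 5}, X ∖ U = ∅ — both open, so U is clopen.
Only trivial clopens (∅ and X) exist, so (X, τ) is connected.
Compute connected components by grouping points that agree on all clopens:
  component: {1, 2, 3, 4, 5}


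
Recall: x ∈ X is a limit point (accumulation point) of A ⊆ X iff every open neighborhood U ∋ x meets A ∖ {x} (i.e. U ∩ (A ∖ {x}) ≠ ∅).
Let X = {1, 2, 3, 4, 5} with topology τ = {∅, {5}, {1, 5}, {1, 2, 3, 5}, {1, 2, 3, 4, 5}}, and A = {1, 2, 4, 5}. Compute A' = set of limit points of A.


A' = {1, 2, 3, 4}

For each x ∈ X, list the open sets U ∈ τ with x ∈ U, then check whether U ∩ (A ∖ {x}) ≠ ∅ for every such U.
  x = 1: opens ∋ x are {1, 5}, {1, 2, 3, 5}, {1, 2, 3, 4, 5}; each meets A ∖ {1}, so x IS a limit point.
  x = 2: opens ∋ x are {1, 2, 3, 5}, {1, 2, 3, 4, 5}; each meets A ∖ {2}, so x IS a limit point.
  x = 3: opens ∋ x are {1, 2, 3, 5}, {1, 2, 3, 4, 5}; each meets A ∖ {3}, so x IS a limit point.
  x = 4: opens ∋ x are {1, 2, 3, 4, 5}; each meets A ∖ {4}, so x IS a limit point.
  x = 5: open {5} ∋ x has {5} ∩ (A ∖ {5}) = ∅, so x is NOT a limit point.
Collecting: A' = {1, 2, 3, 4}.


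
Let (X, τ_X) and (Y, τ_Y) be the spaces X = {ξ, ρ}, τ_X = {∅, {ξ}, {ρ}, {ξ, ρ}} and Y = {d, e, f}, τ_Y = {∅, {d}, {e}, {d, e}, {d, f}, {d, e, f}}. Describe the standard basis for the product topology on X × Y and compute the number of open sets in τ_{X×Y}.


Basis B = {∅ × ∅, {ξ} × {d}, {ξ} × {e}, {ρ} × {d}, {ρ} × {e}, {ξ} × {d, e}, {ξ} × {d, f}, {ξ, ρ} × {d}, {ξ, ρ} × {e}, {ρ} × {d, e}, {ρ} × {d, f}, {ξ} × {d, e, f}, {ρ} × {d, e, f}, {ξ, ρ} × {d, e}, {ξ, ρ} × {d, f}, {ξ, ρ} × {d, e, f}}; |τ_{X×Y}| = 36.

Enumerate products U × V with U ∈ τ_X, V ∈ τ_Y (deduplicated):
  ∅ × ∅ = {} (∅)
  {ξ} × {d} = {(ξ,d)}
  {ξ} × {e} = {(ξ,e)}
  {ρ} × {d} = {(ρ,d)}
  {ρ} × {e} = {(ρ,e)}
  {ξ} × {d, e} = {(ξ,d), (ξ,e)}
  {ξ} × {d, f} = {(ξ,d), (ξ,f)}
  {ξ, ρ} × {d} = {(ξ,d), (ρ,d)}
  {ξ, ρ} × {e} = {(ξ,e), (ρ,e)}
  {ρ} × {d, e} = {(ρ,d), (ρ,e)}
  {ρ} × {d, f} = {(ρ,d), (ρ,f)}
  {ξ} × {d, e, f} = {(ξ,d), (ξ,e), (ξ,f)}
  {ρ} × {d, e, f} = {(ρ,d), (ρ,e), (ρ,f)}
  {ξ, ρ} × {d, e} = {(ξ,d), (ξ,e), (ρ,d), (ρ,e)}
  {ξ, ρ} × {d, f} = {(ξ,d), (ξ,f), (ρ,d), (ρ,f)}
  {ξ, ρ} × {d, e, f} = {(ξ,d), (ξ,e), (ξ,f), (ρ,d), (ρ,e), (ρ,f)}
These 16 distinct sets form the basis B.
Close under arbitrary unions to get τ_{X×Y}; counting gives |τ_{X×Y}| = 36.


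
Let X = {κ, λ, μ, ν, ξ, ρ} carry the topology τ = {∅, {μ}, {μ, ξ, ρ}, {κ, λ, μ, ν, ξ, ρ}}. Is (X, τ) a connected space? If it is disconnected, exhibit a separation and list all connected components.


(X, τ) is connected.

Find clopen sets (U ∈ τ with X ∖ U ∈ τ):
  U = ∅, X ∖ U = {κ, λ, μ, ν, ξ, ρ} — both open, so U is clopen.
  U = {κ, λ, μ, ν, ξ, ρ}, X ∖ U = ∅ — both open, so U is clopen.
Only trivial clopens (∅ and X) exist, so (X, τ) is connected.
Compute connected components by grouping points that agree on all clopens:
  component: {κ, λ, μ, ν, ξ, ρ}


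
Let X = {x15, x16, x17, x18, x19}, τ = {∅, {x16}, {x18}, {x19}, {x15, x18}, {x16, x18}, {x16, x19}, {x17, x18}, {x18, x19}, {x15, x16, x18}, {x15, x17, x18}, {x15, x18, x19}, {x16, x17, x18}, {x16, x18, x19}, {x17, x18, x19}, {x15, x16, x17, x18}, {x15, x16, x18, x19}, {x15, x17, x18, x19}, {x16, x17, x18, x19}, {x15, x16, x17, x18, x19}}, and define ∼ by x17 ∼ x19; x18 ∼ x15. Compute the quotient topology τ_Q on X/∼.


X/∼ = {[x15=x18], [x16], [x17=x19]}; |τ_Q| = 6.

Equivalence classes: [x15=x18], [x16], [x17=x19].
Quotient map π: X → X/∼ sends x15 ↦ [x15=x18], x16 ↦ [x16], x17 ↦ [x17=x19], x18 ↦ [x15=x18], x19 ↦ [x17=x19].
For each subset V ⊆ X/∼, compute π^{-1}(V) ⊆ X and check whether π^{-1}(V) ∈ τ. V is open in τ_Q iff π^{-1}(V) ∈ τ.
  V = {}: π^{-1}(V) = ∅ ∈ τ ✓.
  V = {[x15=x18]}: π^{-1}(V) = {x15, x18} ∈ τ ✓.
  V = {[x16]}: π^{-1}(V) = {x16} ∈ τ ✓.
  V = {[x15=x18], [x16]}: π^{-1}(V) = {x15, x16, x18} ∈ τ ✓.
  V = {[x17=x19]}: π^{-1}(V) = {x17, x19} ∉ τ ✗.
  V = {[x15=x18], [x17=x19]}: π^{-1}(V) = {x15, x17, x18, x19} ∈ τ ✓.
  V = {[x16], [x17=x19]}: π^{-1}(V) = {x16, x17, x19} ∉ τ ✗.
  V = {[x15=x18], [x16], [x17=x19]}: π^{-1}(V) = {x15, x16, x17, x18, x19} ∈ τ ✓.
Open sets in the quotient: τ_Q = {{}, {[x15=x18]}, {[x16]}, {[x15=x18], [x16]}, {[x15=x18], [x17=x19]}, {[x15=x18], [x16], [x17=x19]}} (6 elements).


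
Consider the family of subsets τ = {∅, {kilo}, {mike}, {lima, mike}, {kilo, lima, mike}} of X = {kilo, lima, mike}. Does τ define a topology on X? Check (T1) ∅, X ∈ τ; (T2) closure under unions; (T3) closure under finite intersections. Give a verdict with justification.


τ is NOT a topology on X.

Axiom (T1): ∅ ∈ τ? Yes; X ∈ τ? Yes.
Axiom (T2/T3): check pairwise unions and intersections of members of τ.
Counterexample for (T2): {kilo} ∪ {mike} = {kilo, mike} ∉ τ. Therefore τ is NOT a topology.


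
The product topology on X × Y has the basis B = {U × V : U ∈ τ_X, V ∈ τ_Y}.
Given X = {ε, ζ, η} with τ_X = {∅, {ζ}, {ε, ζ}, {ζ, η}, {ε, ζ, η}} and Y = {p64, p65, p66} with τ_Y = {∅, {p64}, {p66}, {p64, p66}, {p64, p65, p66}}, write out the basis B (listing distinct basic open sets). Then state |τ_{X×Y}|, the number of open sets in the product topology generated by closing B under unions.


Basis B = {∅ × ∅, {ζ} × {p64}, {ζ} × {p66}, {ε, ζ} × {p64}, {ε, ζ} × {p66}, {ζ} × {p64, p66}, {ζ, η} × {p64}, {ζ, η} × {p66}, {ε, ζ, η} × {p64}, {ε, ζ, η} × {p66}, {ζ} × {p64, p65, p66}, {ε, ζ} × {p64, p66}, {ζ, η} × {p64, p66}, {ε, ζ} × {p64, p65, p66}, {ε, ζ, η} × {p64, p66}, {ζ, η} × {p64, p65, p66}, {ε, ζ, η} × {p64, p65, p66}}; |τ_{X×Y}| = 50.

Enumerate products U × V with U ∈ τ_X, V ∈ τ_Y (deduplicated):
  ∅ × ∅ = {} (∅)
  {ζ} × {p64} = {(ζ,p64)}
  {ζ} × {p66} = {(ζ,p66)}
  {ε, ζ} × {p64} = {(ε,p64), (ζ,p64)}
  {ε, ζ} × {p66} = {(ε,p66), (ζ,p66)}
  {ζ} × {p64, p66} = {(ζ,p64), (ζ,p66)}
  {ζ, η} × {p64} = {(ζ,p64), (η,p64)}
  {ζ, η} × {p66} = {(ζ,p66), (η,p66)}
  {ε, ζ, η} × {p64} = {(ε,p64), (ζ,p64), (η,p64)}
  {ε, ζ, η} × {p66} = {(ε,p66), (ζ,p66), (η,p66)}
  {ζ} × {p64, p65, p66} = {(ζ,p64), (ζ,p65), (ζ,p66)}
  {ε, ζ} × {p64, p66} = {(ε,p64), (ε,p66), (ζ,p64), (ζ,p66)}
  {ζ, η} × {p64, p66} = {(ζ,p64), (ζ,p66), (η,p64), (η,p66)}
  {ε, ζ} × {p64, p65, p66} = {(ε,p64), (ε,p65), (ε,p66), (ζ,p64), (ζ,p65), (ζ,p66)}
  {ε, ζ, η} × {p64, p66} = {(ε,p64), (ε,p66), (ζ,p64), (ζ,p66), (η,p64), (η,p66)}
  {ζ, η} × {p64, p65, p66} = {(ζ,p64), (ζ,p65), (ζ,p66), (η,p64), (η,p65), (η,p66)}
  {ε, ζ, η} × {p64, p65, p66} = {(ε,p64), (ε,p65), (ε,p66), (ζ,p64), (ζ,p65), (ζ,p66), (η,p64), (η,p65), (η,p66)}
These 17 distinct sets form the basis B.
Close under arbitrary unions to get τ_{X×Y}; counting gives |τ_{X×Y}| = 50.


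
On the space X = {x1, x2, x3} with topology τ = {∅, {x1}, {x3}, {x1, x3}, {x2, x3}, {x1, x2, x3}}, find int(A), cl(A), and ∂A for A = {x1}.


int(A) = {x1}, cl(A) = {x1}, ∂A = ∅.

Closed sets in (X, τ) are complements of opens:
  closed(X, τ) = {∅, {x1}, {x2}, {x1, x2}, {x2, x3}, {x1, x2, x3}}.
int(A) = ⋃ {U ∈ τ : U ⊆ A}. Opens contained in A: ∅, {x1}.
Taking the union of these: int(A) = {x1}.
cl(A) = ⋂ {C closed : A ⊆ C}. Closed sets containing A: {x1}, {x1, x2}, {x1, x2, x3}.
Intersecting these: cl(A) = {x1}.
∂A = cl(A) ∖ int(A) = {x1} ∖ {x1} = ∅.


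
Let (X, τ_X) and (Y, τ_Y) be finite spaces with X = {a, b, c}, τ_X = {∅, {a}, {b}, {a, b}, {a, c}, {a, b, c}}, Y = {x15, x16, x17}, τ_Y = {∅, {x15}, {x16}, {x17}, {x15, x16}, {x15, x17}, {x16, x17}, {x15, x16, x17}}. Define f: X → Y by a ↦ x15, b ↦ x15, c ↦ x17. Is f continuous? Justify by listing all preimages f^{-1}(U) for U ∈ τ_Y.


f is NOT continuous.

Compute f^{-1}(U) for each U ∈ τ_Y:
  U = ∅: f^{-1}(U) = ∅ ∈ τ_X ✓.
  U = {x15}: f^{-1}(U) = {a, b} ∈ τ_X ✓.
  U = {x16}: f^{-1}(U) = ∅ ∈ τ_X ✓.
  U = {x17}: f^{-1}(U) = {c} ∉ τ_X ✗.
  U = {x15, x16}: f^{-1}(U) = {a, b} ∈ τ_X ✓.
  U = {x15, x17}: f^{-1}(U) = {a, b, c} ∈ τ_X ✓.
  U = {x16, x17}: f^{-1}(U) = {c} ∉ τ_X ✗.
  U = {x15, x16, x17}: f^{-1}(U) = {a, b, c} ∈ τ_X ✓.
Found U = {x17} with f^{-1}(U) = {c} not in τ_X. Therefore f is NOT continuous.


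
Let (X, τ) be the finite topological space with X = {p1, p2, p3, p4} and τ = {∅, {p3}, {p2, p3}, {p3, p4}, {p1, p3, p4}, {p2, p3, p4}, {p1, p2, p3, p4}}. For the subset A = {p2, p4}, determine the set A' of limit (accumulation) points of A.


A' = {p1}

For each x ∈ X, list the open sets U ∈ τ with x ∈ U, then check whether U ∩ (A ∖ {x}) ≠ ∅ for every such U.
  x = p1: opens ∋ x are {p1, p3, p4}, {p1, p2, p3, p4}; each meets A ∖ {p1}, so x IS a limit point.
  x = p2: open {p2, p3} ∋ x has {p2, p3} ∩ (A ∖ {p2}) = ∅, so x is NOT a limit point.
  x = p3: open {p3} ∋ x has {p3} ∩ (A ∖ {p3}) = ∅, so x is NOT a limit point.
  x = p4: open {p3, p4} ∋ x has {p3, p4} ∩ (A ∖ {p4}) = ∅, so x is NOT a limit point.
Collecting: A' = {p1}.


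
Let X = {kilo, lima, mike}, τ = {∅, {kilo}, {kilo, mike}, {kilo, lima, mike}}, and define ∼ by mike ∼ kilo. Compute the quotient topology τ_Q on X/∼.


X/∼ = {[kilo=mike], [lima]}; |τ_Q| = 3.

Equivalence classes: [kilo=mike], [lima].
Quotient map π: X → X/∼ sends kilo ↦ [kilo=mike], lima ↦ [lima], mike ↦ [kilo=mike].
For each subset V ⊆ X/∼, compute π^{-1}(V) ⊆ X and check whether π^{-1}(V) ∈ τ. V is open in τ_Q iff π^{-1}(V) ∈ τ.
  V = {}: π^{-1}(V) = ∅ ∈ τ ✓.
  V = {[kilo=mike]}: π^{-1}(V) = {kilo, mike} ∈ τ ✓.
  V = {[lima]}: π^{-1}(V) = {lima} ∉ τ ✗.
  V = {[kilo=mike], [lima]}: π^{-1}(V) = {kilo, lima, mike} ∈ τ ✓.
Open sets in the quotient: τ_Q = {{}, {[kilo=mike]}, {[kilo=mike], [lima]}} (3 elements).


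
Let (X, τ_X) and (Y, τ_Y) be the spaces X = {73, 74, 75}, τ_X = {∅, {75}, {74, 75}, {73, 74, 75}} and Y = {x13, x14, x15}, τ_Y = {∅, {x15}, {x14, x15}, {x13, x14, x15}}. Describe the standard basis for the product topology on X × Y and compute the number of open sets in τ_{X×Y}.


Basis B = {∅ × ∅, {75} × {x15}, {74, 75} × {x15}, {75} × {x14, x15}, {73, 74, 75} × {x15}, {75} × {x13, x14, x15}, {74, 75} × {x14, x15}, {73, 74, 75} × {x14, x15}, {74, 75} × {x13, x14, x15}, {73, 74, 75} × {x13, x14, x15}}; |τ_{X×Y}| = 20.

Enumerate products U × V with U ∈ τ_X, V ∈ τ_Y (deduplicated):
  ∅ × ∅ = {} (∅)
  {75} × {x15} = {(75,x15)}
  {74, 75} × {x15} = {(74,x15), (75,x15)}
  {75} × {x14, x15} = {(75,x14), (75,x15)}
  {73, 74, 75} × {x15} = {(73,x15), (74,x15), (75,x15)}
  {75} × {x13, x14, x15} = {(75,x13), (75,x14), (75,x15)}
  {74, 75} × {x14, x15} = {(74,x14), (74,x15), (75,x14), (75,x15)}
  {73, 74, 75} × {x14, x15} = {(73,x14), (73,x15), (74,x14), (74,x15), (75,x14), (75,x15)}
  {74, 75} × {x13, x14, x15} = {(74,x13), (74,x14), (74,x15), (75,x13), (75,x14), (75,x15)}
  {73, 74, 75} × {x13, x14, x15} = {(73,x13), (73,x14), (73,x15), (74,x13), (74,x14), (74,x15), (75,x13), (75,x14), (75,x15)}
These 10 distinct sets form the basis B.
Close under arbitrary unions to get τ_{X×Y}; counting gives |τ_{X×Y}| = 20.


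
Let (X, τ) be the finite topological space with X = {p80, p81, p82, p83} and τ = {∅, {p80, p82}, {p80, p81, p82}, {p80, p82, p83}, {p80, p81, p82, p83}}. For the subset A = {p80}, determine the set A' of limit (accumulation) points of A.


A' = {p81, p82, p83}

For each x ∈ X, list the open sets U ∈ τ with x ∈ U, then check whether U ∩ (A ∖ {x}) ≠ ∅ for every such U.
  x = p80: open {p80, p82} ∋ x has {p80, p82} ∩ (A ∖ {p80}) = ∅, so x is NOT a limit point.
  x = p81: opens ∋ x are {p80, p81, p82}, {p80, p81, p82, p83}; each meets A ∖ {p81}, so x IS a limit point.
  x = p82: opens ∋ x are {p80, p82}, {p80, p81, p82}, {p80, p82, p83}, {p80, p81, p82, p83}; each meets A ∖ {p82}, so x IS a limit point.
  x = p83: opens ∋ x are {p80, p82, p83}, {p80, p81, p82, p83}; each meets A ∖ {p83}, so x IS a limit point.
Collecting: A' = {p81, p82, p83}.


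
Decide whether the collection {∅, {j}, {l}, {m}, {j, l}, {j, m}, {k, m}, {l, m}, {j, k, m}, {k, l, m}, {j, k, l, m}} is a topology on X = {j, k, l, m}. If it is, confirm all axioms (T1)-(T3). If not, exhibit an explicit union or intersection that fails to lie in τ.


τ is NOT a topology on X.

Axiom (T1): ∅ ∈ τ? Yes; X ∈ τ? Yes.
Axiom (T2/T3): check pairwise unions and intersections of members of τ.
Counterexample for (T2): {j} ∪ {l, m} = {j, l, m} ∉ τ. Therefore τ is NOT a topology.


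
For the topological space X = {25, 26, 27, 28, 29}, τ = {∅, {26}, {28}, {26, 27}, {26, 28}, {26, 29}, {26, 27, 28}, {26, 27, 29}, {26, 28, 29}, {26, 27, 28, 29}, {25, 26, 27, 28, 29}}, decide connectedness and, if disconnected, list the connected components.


(X, τ) is connected.

Find clopen sets (U ∈ τ with X ∖ U ∈ τ):
  U = ∅, X ∖ U = {25, 26, 27, 28, 29} — both open, so U is clopen.
  U = {25, 26, 27, 28, 29}, X ∖ U = ∅ — both open, so U is clopen.
Only trivial clopens (∅ and X) exist, so (X, τ) is connected.
Compute connected components by grouping points that agree on all clopens:
  component: {25, 26, 27, 28, 29}


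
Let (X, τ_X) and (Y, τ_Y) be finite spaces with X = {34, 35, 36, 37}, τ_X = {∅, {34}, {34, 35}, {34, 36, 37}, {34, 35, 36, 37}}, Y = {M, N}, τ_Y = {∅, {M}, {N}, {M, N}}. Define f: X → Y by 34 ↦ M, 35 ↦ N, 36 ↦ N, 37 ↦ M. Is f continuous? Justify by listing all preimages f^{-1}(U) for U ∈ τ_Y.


f is NOT continuous.

Compute f^{-1}(U) for each U ∈ τ_Y:
  U = ∅: f^{-1}(U) = ∅ ∈ τ_X ✓.
  U = {M}: f^{-1}(U) = {34, 37} ∉ τ_X ✗.
  U = {N}: f^{-1}(U) = {35, 36} ∉ τ_X ✗.
  U = {M, N}: f^{-1}(U) = {34, 35, 36, 37} ∈ τ_X ✓.
Found U = {M} with f^{-1}(U) = {34, 37} not in τ_X. Therefore f is NOT continuous.


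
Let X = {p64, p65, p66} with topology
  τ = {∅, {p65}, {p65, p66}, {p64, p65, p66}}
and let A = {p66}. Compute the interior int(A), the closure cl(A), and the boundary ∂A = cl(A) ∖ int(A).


int(A) = ∅, cl(A) = {p64, p66}, ∂A = {p64, p66}.

Closed sets in (X, τ) are complements of opens:
  closed(X, τ) = {∅, {p64}, {p64, p66}, {p64, p65, p66}}.
int(A) = ⋃ {U ∈ τ : U ⊆ A}. Opens contained in A: ∅.
Taking the union of these: int(A) = ∅.
cl(A) = ⋂ {C closed : A ⊆ C}. Closed sets containing A: {p64, p66}, {p64, p65, p66}.
Intersecting these: cl(A) = {p64, p66}.
∂A = cl(A) ∖ int(A) = {p64, p66} ∖ ∅ = {p64, p66}.


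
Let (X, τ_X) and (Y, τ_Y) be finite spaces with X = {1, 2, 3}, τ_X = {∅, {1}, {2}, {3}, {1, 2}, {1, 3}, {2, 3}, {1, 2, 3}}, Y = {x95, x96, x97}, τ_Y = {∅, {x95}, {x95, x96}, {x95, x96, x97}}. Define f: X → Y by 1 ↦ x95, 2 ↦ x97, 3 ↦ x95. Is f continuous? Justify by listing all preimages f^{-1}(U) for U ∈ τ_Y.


f IS continuous.

Compute f^{-1}(U) for each U ∈ τ_Y:
  U = ∅: f^{-1}(U) = ∅ ∈ τ_X ✓.
  U = {x95}: f^{-1}(U) = {1, 3} ∈ τ_X ✓.
  U = {x95, x96}: f^{-1}(U) = {1, 3} ∈ τ_X ✓.
  U = {x95, x96, x97}: f^{-1}(U) = {1, 2, 3} ∈ τ_X ✓.
Every preimage lies in τ_X, so f IS continuous.


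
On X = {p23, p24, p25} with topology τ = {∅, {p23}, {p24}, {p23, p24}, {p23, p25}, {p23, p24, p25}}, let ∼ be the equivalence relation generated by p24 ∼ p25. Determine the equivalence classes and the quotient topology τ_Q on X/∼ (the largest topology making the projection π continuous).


X/∼ = {[p23], [p24=p25]}; |τ_Q| = 3.

Equivalence classes: [p23], [p24=p25].
Quotient map π: X → X/∼ sends p23 ↦ [p23], p24 ↦ [p24=p25], p25 ↦ [p24=p25].
For each subset V ⊆ X/∼, compute π^{-1}(V) ⊆ X and check whether π^{-1}(V) ∈ τ. V is open in τ_Q iff π^{-1}(V) ∈ τ.
  V = {}: π^{-1}(V) = ∅ ∈ τ ✓.
  V = {[p23]}: π^{-1}(V) = {p23} ∈ τ ✓.
  V = {[p24=p25]}: π^{-1}(V) = {p24, p25} ∉ τ ✗.
  V = {[p23], [p24=p25]}: π^{-1}(V) = {p23, p24, p25} ∈ τ ✓.
Open sets in the quotient: τ_Q = {{}, {[p23]}, {[p23], [p24=p25]}} (3 elements).


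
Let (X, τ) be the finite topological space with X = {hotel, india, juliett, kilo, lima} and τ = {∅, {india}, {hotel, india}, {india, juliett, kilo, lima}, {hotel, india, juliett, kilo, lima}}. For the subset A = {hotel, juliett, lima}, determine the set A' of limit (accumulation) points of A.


A' = {juliett, kilo, lima}

For each x ∈ X, list the open sets U ∈ τ with x ∈ U, then check whether U ∩ (A ∖ {x}) ≠ ∅ for every such U.
  x = hotel: open {hotel, india} ∋ x has {hotel, india} ∩ (A ∖ {hotel}) = ∅, so x is NOT a limit point.
  x = india: open {india} ∋ x has {india} ∩ (A ∖ {india}) = ∅, so x is NOT a limit point.
  x = juliett: opens ∋ x are {india, juliett, kilo, lima}, {hotel, india, juliett, kilo, lima}; each meets A ∖ {juliett}, so x IS a limit point.
  x = kilo: opens ∋ x are {india, juliett, kilo, lima}, {hotel, india, juliett, kilo, lima}; each meets A ∖ {kilo}, so x IS a limit point.
  x = lima: opens ∋ x are {india, juliett, kilo, lima}, {hotel, india, juliett, kilo, lima}; each meets A ∖ {lima}, so x IS a limit point.
Collecting: A' = {juliett, kilo, lima}.


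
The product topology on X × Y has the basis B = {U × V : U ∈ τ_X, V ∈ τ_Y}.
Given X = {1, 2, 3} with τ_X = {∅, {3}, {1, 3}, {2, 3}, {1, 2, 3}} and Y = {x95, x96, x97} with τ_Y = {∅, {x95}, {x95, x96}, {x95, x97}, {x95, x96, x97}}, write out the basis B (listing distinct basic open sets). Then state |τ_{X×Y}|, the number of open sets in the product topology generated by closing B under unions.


Basis B = {∅ × ∅, {3} × {x95}, {1, 3} × {x95}, {2, 3} × {x95}, {3} × {x95, x96}, {3} × {x95, x97}, {1, 2, 3} × {x95}, {3} × {x95, x96, x97}, {1, 3} × {x95, x96}, {1, 3} × {x95, x97}, {2, 3} × {x95, x96}, {2, 3} × {x95, x97}, {1, 3} × {x95, x96, x97}, {1, 2, 3} × {x95, x96}, {1, 2, 3} × {x95, x97}, {2, 3} × {x95, x96, x97}, {1, 2, 3} × {x95, x96, x97}}; |τ_{X×Y}| = 48.

Enumerate products U × V with U ∈ τ_X, V ∈ τ_Y (deduplicated):
  ∅ × ∅ = {} (∅)
  {3} × {x95} = {(3,x95)}
  {1, 3} × {x95} = {(1,x95), (3,x95)}
  {2, 3} × {x95} = {(2,x95), (3,x95)}
  {3} × {x95, x96} = {(3,x95), (3,x96)}
  {3} × {x95, x97} = {(3,x95), (3,x97)}
  {1, 2, 3} × {x95} = {(1,x95), (2,x95), (3,x95)}
  {3} × {x95, x96, x97} = {(3,x95), (3,x96), (3,x97)}
  {1, 3} × {x95, x96} = {(1,x95), (1,x96), (3,x95), (3,x96)}
  {1, 3} × {x95, x97} = {(1,x95), (1,x97), (3,x95), (3,x97)}
  {2, 3} × {x95, x96} = {(2,x95), (2,x96), (3,x95), (3,x96)}
  {2, 3} × {x95, x97} = {(2,x95), (2,x97), (3,x95), (3,x97)}
  {1, 3} × {x95, x96, x97} = {(1,x95), (1,x96), (1,x97), (3,x95), (3,x96), (3,x97)}
  {1, 2, 3} × {x95, x96} = {(1,x95), (1,x96), (2,x95), (2,x96), (3,x95), (3,x96)}
  {1, 2, 3} × {x95, x97} = {(1,x95), (1,x97), (2,x95), (2,x97), (3,x95), (3,x97)}
  {2, 3} × {x95, x96, x97} = {(2,x95), (2,x96), (2,x97), (3,x95), (3,x96), (3,x97)}
  {1, 2, 3} × {x95, x96, x97} = {(1,x95), (1,x96), (1,x97), (2,x95), (2,x96), (2,x97), (3,x95), (3,x96), (3,x97)}
These 17 distinct sets form the basis B.
Close under arbitrary unions to get τ_{X×Y}; counting gives |τ_{X×Y}| = 48.


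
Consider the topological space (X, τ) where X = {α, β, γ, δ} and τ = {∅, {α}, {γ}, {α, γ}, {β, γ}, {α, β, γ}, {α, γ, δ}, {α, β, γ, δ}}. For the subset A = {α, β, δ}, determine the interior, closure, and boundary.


int(A) = {α}, cl(A) = {α, β, δ}, ∂A = {β, δ}.

Closed sets in (X, τ) are complements of opens:
  closed(X, τ) = {∅, {β}, {δ}, {α, δ}, {β, δ}, {α, β, δ}, {β, γ, δ}, {α, β, γ, δ}}.
int(A) = ⋃ {U ∈ τ : U ⊆ A}. Opens contained in A: ∅, {α}.
Taking the union of these: int(A) = {α}.
cl(A) = ⋂ {C closed : A ⊆ C}. Closed sets containing A: {α, β, δ}, {α, β, γ, δ}.
Intersecting these: cl(A) = {α, β, δ}.
∂A = cl(A) ∖ int(A) = {α, β, δ} ∖ {α} = {β, δ}.


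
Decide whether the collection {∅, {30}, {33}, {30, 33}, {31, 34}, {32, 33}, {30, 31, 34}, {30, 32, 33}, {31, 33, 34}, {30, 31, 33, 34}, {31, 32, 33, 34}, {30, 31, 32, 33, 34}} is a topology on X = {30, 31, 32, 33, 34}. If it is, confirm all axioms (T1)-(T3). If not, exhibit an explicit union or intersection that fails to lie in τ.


τ IS a topology on X.

Axiom (T1): ∅ ∈ τ? Yes; X ∈ τ? Yes.
Axiom (T2/T3): check pairwise unions and intersections of members of τ.
All pairwise intersections and unions checked — each lies in τ. Therefore τ satisfies (T1), (T2), (T3): it IS a topology on X.


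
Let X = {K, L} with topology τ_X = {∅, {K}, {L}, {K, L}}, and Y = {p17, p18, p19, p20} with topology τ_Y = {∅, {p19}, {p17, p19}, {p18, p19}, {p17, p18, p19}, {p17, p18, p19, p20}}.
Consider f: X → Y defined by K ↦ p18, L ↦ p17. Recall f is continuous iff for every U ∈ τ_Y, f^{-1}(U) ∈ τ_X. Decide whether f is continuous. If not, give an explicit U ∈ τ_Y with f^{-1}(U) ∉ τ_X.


f IS continuous.

Compute f^{-1}(U) for each U ∈ τ_Y:
  U = ∅: f^{-1}(U) = ∅ ∈ τ_X ✓.
  U = {p19}: f^{-1}(U) = ∅ ∈ τ_X ✓.
  U = {p17, p19}: f^{-1}(U) = {L} ∈ τ_X ✓.
  U = {p18, p19}: f^{-1}(U) = {K} ∈ τ_X ✓.
  U = {p17, p18, p19}: f^{-1}(U) = {K, L} ∈ τ_X ✓.
  U = {p17, p18, p19, p20}: f^{-1}(U) = {K, L} ∈ τ_X ✓.
Every preimage lies in τ_X, so f IS continuous.


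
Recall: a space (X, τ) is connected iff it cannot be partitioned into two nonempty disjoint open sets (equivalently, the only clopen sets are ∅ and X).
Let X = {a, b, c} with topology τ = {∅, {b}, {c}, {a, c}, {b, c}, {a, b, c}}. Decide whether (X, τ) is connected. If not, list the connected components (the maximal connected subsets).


(X, τ) is disconnected; components = [{b}, {a, c}].

Find clopen sets (U ∈ τ with X ∖ U ∈ τ):
  U = ∅, X ∖ U = {a, b, c} — both open, so U is clopen.
  U = {b}, X ∖ U = {a, c} — both open, so U is clopen.
  U = {a, c}, X ∖ U = {b} — both open, so U is clopen.
  U = {a, b, c}, X ∖ U = ∅ — both open, so U is clopen.
Nontrivial clopen(s) exist: e.g. {a, c}. So (X, τ) is disconnected.
Compute connected components by grouping points that agree on all clopens:
  component: {b}
  component: {a, c}


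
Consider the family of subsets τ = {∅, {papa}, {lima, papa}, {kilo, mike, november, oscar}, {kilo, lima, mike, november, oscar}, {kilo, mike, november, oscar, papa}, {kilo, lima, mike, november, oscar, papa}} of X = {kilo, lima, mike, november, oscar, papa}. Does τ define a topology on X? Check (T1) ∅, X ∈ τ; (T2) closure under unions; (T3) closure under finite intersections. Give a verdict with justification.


τ is NOT a topology on X.

Axiom (T1): ∅ ∈ τ? Yes; X ∈ τ? Yes.
Axiom (T2/T3): check pairwise unions and intersections of members of τ.
Counterexample for (T3): {lima, papa} ∩ {kilo, lima, mike, november, oscar} = {lima} ∉ τ. Therefore τ is NOT a topology.
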